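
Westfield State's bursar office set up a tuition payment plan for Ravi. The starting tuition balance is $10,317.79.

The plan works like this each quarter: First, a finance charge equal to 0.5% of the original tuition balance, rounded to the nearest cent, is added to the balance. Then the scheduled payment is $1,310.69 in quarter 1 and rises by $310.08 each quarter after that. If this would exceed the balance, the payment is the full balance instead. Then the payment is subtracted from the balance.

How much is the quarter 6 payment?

$973.08

# | Opening | Interest | Payment | End bal
1 | $10,317.79 | $51.59 | $1,310.69 | $9,058.69
2 | $9,058.69 | $51.59 | $1,620.77 | $7,489.51
3 | $7,489.51 | $51.59 | $1,930.85 | $5,610.25
4 | $5,610.25 | $51.59 | $2,240.93 | $3,420.91
5 | $3,420.91 | $51.59 | $2,551.01 | $921.49
6 | $921.49 | $51.59 | $973.08 | $0.00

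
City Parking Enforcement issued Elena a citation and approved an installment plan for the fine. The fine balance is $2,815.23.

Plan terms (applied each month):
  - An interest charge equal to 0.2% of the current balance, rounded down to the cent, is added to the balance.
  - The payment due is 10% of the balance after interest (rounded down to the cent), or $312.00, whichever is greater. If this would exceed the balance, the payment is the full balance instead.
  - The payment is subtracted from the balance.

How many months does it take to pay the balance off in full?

10

Month 1: opening $2,815.23; interest $5.63 → $2,820.86; payment $312.00; balance $2,508.86
Month 2: opening $2,508.86; interest $5.01 → $2,513.87; payment $312.00; balance $2,201.87
Month 3: opening $2,201.87; interest $4.40 → $2,206.27; payment $312.00; balance $1,894.27
Month 4: opening $1,894.27; interest $3.78 → $1,898.05; payment $312.00; balance $1,586.05
Month 5: opening $1,586.05; interest $3.17 → $1,589.22; payment $312.00; balance $1,277.22
Month 6: opening $1,277.22; interest $2.55 → $1,279.77; payment $312.00; balance $967.77
Month 7: opening $967.77; interest $1.93 → $969.70; payment $312.00; balance $657.70
Month 8: opening $657.70; interest $1.31 → $659.01; payment $312.00; balance $347.01
Month 9: opening $347.01; interest $0.69 → $347.70; payment $312.00; balance $35.70
Month 10: opening $35.70; interest $0.07 → $35.77; payment $35.77; balance $0.00
Balance reaches $0.00 in month 10.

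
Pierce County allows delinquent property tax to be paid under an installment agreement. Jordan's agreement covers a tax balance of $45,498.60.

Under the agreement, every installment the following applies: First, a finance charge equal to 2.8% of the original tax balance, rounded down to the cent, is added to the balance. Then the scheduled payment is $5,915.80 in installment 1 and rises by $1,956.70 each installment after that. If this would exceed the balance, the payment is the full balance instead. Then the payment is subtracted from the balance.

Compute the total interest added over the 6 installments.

$7,643.76

Installment 1: opening $45,498.60; interest $1,273.96 → $46,772.56; payment $5,915.80; balance $40,856.76
Installment 2: opening $40,856.76; interest $1,273.96 → $42,130.72; payment $7,872.50; balance $34,258.22
Installment 3: opening $34,258.22; interest $1,273.96 → $35,532.18; payment $9,829.20; balance $25,702.98
Installment 4: opening $25,702.98; interest $1,273.96 → $26,976.94; payment $11,785.90; balance $15,191.04
Installment 5: opening $15,191.04; interest $1,273.96 → $16,465.00; payment $13,742.60; balance $2,722.40
Installment 6: opening $2,722.40; interest $1,273.96 → $3,996.36; payment $3,996.36; balance $0.00
Total interest: $1,273.96 + $1,273.96 + $1,273.96 + $1,273.96 + $1,273.96 + $1,273.96 = $7,643.76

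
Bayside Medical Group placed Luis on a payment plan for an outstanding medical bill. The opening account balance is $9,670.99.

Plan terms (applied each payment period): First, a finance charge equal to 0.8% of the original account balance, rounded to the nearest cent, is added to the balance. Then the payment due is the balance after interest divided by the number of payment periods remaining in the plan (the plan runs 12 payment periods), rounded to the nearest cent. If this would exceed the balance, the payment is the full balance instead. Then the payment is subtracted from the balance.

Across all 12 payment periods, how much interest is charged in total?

$928.44

Payment period 1: opening $9,670.99; interest $77.37 → $9,748.36; payment $812.36; balance $8,936.00
Payment period 2: opening $8,936.00; interest $77.37 → $9,013.37; payment $819.40; balance $8,193.97
Payment period 3: opening $8,193.97; interest $77.37 → $8,271.34; payment $827.13; balance $7,444.21
Payment period 4: opening $7,444.21; interest $77.37 → $7,521.58; payment $835.73; balance $6,685.85
Payment period 5: opening $6,685.85; interest $77.37 → $6,763.22; payment $845.40; balance $5,917.82
Payment period 6: opening $5,917.82; interest $77.37 → $5,995.19; payment $856.46; balance $5,138.73
Payment period 7: opening $5,138.73; interest $77.37 → $5,216.10; payment $869.35; balance $4,346.75
Payment period 8: opening $4,346.75; interest $77.37 → $4,424.12; payment $884.82; balance $3,539.30
Payment period 9: opening $3,539.30; interest $77.37 → $3,616.67; payment $904.17; balance $2,712.50
Payment period 10: opening $2,712.50; interest $77.37 → $2,789.87; payment $929.96; balance $1,859.91
Payment period 11: opening $1,859.91; interest $77.37 → $1,937.28; payment $968.64; balance $968.64
Payment period 12: opening $968.64; interest $77.37 → $1,046.01; payment $1,046.01; balance $0.00
Total interest: $77.37 + $77.37 + $77.37 + $77.37 + $77.37 + $77.37 + $77.37 + $77.37 + $77.37 + $77.37 + $77.37 + $77.37 = $928.44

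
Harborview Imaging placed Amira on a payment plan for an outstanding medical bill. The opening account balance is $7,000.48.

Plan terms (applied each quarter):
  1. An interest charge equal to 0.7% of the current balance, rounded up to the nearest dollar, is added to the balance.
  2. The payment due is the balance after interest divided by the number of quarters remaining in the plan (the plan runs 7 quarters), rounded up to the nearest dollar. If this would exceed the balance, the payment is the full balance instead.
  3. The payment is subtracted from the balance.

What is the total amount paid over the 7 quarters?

$7,203.48

Quarter 1: opening $7,000.48; interest $50.00 → $7,050.48; payment $1,008.00; balance $6,042.48
Quarter 2: opening $6,042.48; interest $43.00 → $6,085.48; payment $1,015.00; balance $5,070.48
Quarter 3: opening $5,070.48; interest $36.00 → $5,106.48; payment $1,022.00; balance $4,084.48
Quarter 4: opening $4,084.48; interest $29.00 → $4,113.48; payment $1,029.00; balance $3,084.48
Quarter 5: opening $3,084.48; interest $22.00 → $3,106.48; payment $1,036.00; balance $2,070.48
Quarter 6: opening $2,070.48; interest $15.00 → $2,085.48; payment $1,043.00; balance $1,042.48
Quarter 7: opening $1,042.48; interest $8.00 → $1,050.48; payment $1,050.48; balance $0.00
Total paid: $7,203.48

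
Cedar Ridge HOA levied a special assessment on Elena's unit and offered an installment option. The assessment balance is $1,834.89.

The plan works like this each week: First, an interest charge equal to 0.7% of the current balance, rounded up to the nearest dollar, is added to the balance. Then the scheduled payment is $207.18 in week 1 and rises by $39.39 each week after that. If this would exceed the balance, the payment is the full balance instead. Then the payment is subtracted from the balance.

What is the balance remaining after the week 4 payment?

$812.83

Week 1: $1,834.89 +$13.00 interest = $1,847.89; pay $207.18 → $1,640.71
Week 2: $1,640.71 +$12.00 interest = $1,652.71; pay $246.57 → $1,406.14
Week 3: $1,406.14 +$10.00 interest = $1,416.14; pay $285.96 → $1,130.18
Week 4: $1,130.18 +$8.00 interest = $1,138.18; pay $325.35 → $812.83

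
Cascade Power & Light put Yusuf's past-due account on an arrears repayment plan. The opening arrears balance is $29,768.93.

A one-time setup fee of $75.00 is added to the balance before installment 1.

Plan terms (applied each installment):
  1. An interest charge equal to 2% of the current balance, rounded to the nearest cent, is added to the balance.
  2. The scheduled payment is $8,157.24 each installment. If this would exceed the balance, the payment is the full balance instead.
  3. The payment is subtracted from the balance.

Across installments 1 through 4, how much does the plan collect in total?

$31,312.04

Installment 1: opening $29,843.93; interest $596.88 → $30,440.81; payment $8,157.24; balance $22,283.57
Installment 2: opening $22,283.57; interest $445.67 → $22,729.24; payment $8,157.24; balance $14,572.00
Installment 3: opening $14,572.00; interest $291.44 → $14,863.44; payment $8,157.24; balance $6,706.20
Installment 4: opening $6,706.20; interest $134.12 → $6,840.32; payment $6,840.32; balance $0.00
Total paid: $31,312.04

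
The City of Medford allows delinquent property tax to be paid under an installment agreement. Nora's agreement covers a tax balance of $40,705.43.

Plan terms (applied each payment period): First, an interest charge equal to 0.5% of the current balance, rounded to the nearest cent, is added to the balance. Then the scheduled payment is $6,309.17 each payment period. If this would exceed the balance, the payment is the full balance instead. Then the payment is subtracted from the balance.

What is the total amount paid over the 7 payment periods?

Payment period 1: $40,705.43 +$203.53 interest = $40,908.96; pay $6,309.17 → $34,599.79
Payment period 2: $34,599.79 +$173.00 interest = $34,772.79; pay $6,309.17 → $28,463.62
Payment period 3: $28,463.62 +$142.32 interest = $28,605.94; pay $6,309.17 → $22,296.77
Payment period 4: $22,296.77 +$111.48 interest = $22,408.25; pay $6,309.17 → $16,099.08
Payment period 5: $16,099.08 +$80.50 interest = $16,179.58; pay $6,309.17 → $9,870.41
Payment period 6: $9,870.41 +$49.35 interest = $9,919.76; pay $6,309.17 → $3,610.59
Payment period 7: $3,610.59 +$18.05 interest = $3,628.64; pay $3,628.64 → $0.00
Total paid: $41,483.66

$41,483.66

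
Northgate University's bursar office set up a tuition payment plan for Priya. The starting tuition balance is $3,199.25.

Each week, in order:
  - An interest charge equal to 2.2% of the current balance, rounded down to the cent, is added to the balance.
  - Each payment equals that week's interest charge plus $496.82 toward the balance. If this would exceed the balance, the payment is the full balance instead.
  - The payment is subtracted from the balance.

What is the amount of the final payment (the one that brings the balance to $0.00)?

# | Opening | Interest | Payment | End bal
1 | $3,199.25 | $70.38 | $567.20 | $2,702.43
2 | $2,702.43 | $59.45 | $556.27 | $2,205.61
3 | $2,205.61 | $48.52 | $545.34 | $1,708.79
4 | $1,708.79 | $37.59 | $534.41 | $1,211.97
5 | $1,211.97 | $26.66 | $523.48 | $715.15
6 | $715.15 | $15.73 | $512.55 | $218.33
7 | $218.33 | $4.80 | $223.13 | $0.00

$223.13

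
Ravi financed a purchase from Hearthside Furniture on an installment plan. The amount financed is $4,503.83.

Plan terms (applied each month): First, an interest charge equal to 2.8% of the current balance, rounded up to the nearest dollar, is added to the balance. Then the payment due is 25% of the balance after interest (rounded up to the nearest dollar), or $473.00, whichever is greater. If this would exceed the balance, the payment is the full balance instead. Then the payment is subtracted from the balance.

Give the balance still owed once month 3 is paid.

Month 1: opening $4,503.83; interest $127.00 → $4,630.83; payment $1,158.00; balance $3,472.83
Month 2: opening $3,472.83; interest $98.00 → $3,570.83; payment $893.00; balance $2,677.83
Month 3: opening $2,677.83; interest $75.00 → $2,752.83; payment $689.00; balance $2,063.83

$2,063.83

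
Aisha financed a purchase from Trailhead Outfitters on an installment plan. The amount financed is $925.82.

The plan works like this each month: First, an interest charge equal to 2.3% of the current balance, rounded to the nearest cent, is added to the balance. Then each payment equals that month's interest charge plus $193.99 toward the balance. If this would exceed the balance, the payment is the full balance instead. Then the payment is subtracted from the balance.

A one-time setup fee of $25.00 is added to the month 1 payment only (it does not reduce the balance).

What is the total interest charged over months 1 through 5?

$61.85

Month 1: $925.82 +$21.29 interest = $947.11; pay $215.28 (+ $25.00 fee) → $731.83
Month 2: $731.83 +$16.83 interest = $748.66; pay $210.82 → $537.84
Month 3: $537.84 +$12.37 interest = $550.21; pay $206.36 → $343.85
Month 4: $343.85 +$7.91 interest = $351.76; pay $201.90 → $149.86
Month 5: $149.86 +$3.45 interest = $153.31; pay $153.31 → $0.00
Total interest: $21.29 + $16.83 + $12.37 + $7.91 + $3.45 = $61.85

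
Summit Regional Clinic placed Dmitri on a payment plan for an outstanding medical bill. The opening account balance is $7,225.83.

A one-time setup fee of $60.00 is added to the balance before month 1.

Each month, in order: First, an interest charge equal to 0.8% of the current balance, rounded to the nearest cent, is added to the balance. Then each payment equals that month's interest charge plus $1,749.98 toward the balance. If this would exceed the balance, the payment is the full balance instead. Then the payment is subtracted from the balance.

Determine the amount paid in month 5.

$288.20

Month 1: $7,285.83 +$58.29 interest = $7,344.12; pay $1,808.27 → $5,535.85
Month 2: $5,535.85 +$44.29 interest = $5,580.14; pay $1,794.27 → $3,785.87
Month 3: $3,785.87 +$30.29 interest = $3,816.16; pay $1,780.27 → $2,035.89
Month 4: $2,035.89 +$16.29 interest = $2,052.18; pay $1,766.27 → $285.91
Month 5: $285.91 +$2.29 interest = $288.20; pay $288.20 → $0.00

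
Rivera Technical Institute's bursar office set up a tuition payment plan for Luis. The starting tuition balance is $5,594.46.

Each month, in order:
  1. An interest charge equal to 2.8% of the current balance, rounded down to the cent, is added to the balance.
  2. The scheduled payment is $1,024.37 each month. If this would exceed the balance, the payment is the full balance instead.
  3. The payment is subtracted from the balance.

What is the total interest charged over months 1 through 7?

Month 1: $5,594.46 +$156.64 interest = $5,751.10; pay $1,024.37 → $4,726.73
Month 2: $4,726.73 +$132.34 interest = $4,859.07; pay $1,024.37 → $3,834.70
Month 3: $3,834.70 +$107.37 interest = $3,942.07; pay $1,024.37 → $2,917.70
Month 4: $2,917.70 +$81.69 interest = $2,999.39; pay $1,024.37 → $1,975.02
Month 5: $1,975.02 +$55.30 interest = $2,030.32; pay $1,024.37 → $1,005.95
Month 6: $1,005.95 +$28.16 interest = $1,034.11; pay $1,024.37 → $9.74
Month 7: $9.74 +$0.27 interest = $10.01; pay $10.01 → $0.00
Total interest: $156.64 + $132.34 + $107.37 + $81.69 + $55.30 + $28.16 + $0.27 = $561.77

$561.77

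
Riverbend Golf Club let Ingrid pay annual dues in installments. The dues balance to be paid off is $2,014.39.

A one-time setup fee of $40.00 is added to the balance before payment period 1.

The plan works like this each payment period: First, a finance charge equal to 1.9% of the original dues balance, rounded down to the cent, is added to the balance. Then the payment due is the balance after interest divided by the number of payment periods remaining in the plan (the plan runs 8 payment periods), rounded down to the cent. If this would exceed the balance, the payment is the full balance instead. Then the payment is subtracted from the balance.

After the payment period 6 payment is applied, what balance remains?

Payment period 1: $2,054.39 +$38.27 interest = $2,092.66; pay $261.58 → $1,831.08
Payment period 2: $1,831.08 +$38.27 interest = $1,869.35; pay $267.05 → $1,602.30
Payment period 3: $1,602.30 +$38.27 interest = $1,640.57; pay $273.42 → $1,367.15
Payment period 4: $1,367.15 +$38.27 interest = $1,405.42; pay $281.08 → $1,124.34
Payment period 5: $1,124.34 +$38.27 interest = $1,162.61; pay $290.65 → $871.96
Payment period 6: $871.96 +$38.27 interest = $910.23; pay $303.41 → $606.82

$606.82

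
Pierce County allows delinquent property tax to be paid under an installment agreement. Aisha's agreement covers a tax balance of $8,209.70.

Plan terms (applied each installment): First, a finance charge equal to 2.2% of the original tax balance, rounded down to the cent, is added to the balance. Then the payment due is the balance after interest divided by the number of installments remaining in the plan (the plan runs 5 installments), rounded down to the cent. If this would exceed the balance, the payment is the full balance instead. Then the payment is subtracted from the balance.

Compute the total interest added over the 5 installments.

$903.05

Installment 1: opening $8,209.70; interest $180.61 → $8,390.31; payment $1,678.06; balance $6,712.25
Installment 2: opening $6,712.25; interest $180.61 → $6,892.86; payment $1,723.21; balance $5,169.65
Installment 3: opening $5,169.65; interest $180.61 → $5,350.26; payment $1,783.42; balance $3,566.84
Installment 4: opening $3,566.84; interest $180.61 → $3,747.45; payment $1,873.72; balance $1,873.73
Installment 5: opening $1,873.73; interest $180.61 → $2,054.34; payment $2,054.34; balance $0.00
Total interest: $180.61 + $180.61 + $180.61 + $180.61 + $180.61 = $903.05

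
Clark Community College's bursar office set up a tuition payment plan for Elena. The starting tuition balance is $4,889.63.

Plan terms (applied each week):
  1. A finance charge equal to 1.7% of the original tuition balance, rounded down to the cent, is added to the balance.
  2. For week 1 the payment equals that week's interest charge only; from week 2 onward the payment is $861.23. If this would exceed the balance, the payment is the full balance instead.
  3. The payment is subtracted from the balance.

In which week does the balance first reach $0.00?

Week 1: opening $4,889.63; interest $83.12 → $4,972.75; payment $83.12; balance $4,889.63
Week 2: opening $4,889.63; interest $83.12 → $4,972.75; payment $861.23; balance $4,111.52
Week 3: opening $4,111.52; interest $83.12 → $4,194.64; payment $861.23; balance $3,333.41
Week 4: opening $3,333.41; interest $83.12 → $3,416.53; payment $861.23; balance $2,555.30
Week 5: opening $2,555.30; interest $83.12 → $2,638.42; payment $861.23; balance $1,777.19
Week 6: opening $1,777.19; interest $83.12 → $1,860.31; payment $861.23; balance $999.08
Week 7: opening $999.08; interest $83.12 → $1,082.20; payment $861.23; balance $220.97
Week 8: opening $220.97; interest $83.12 → $304.09; payment $304.09; balance $0.00
Balance reaches $0.00 in week 8.

8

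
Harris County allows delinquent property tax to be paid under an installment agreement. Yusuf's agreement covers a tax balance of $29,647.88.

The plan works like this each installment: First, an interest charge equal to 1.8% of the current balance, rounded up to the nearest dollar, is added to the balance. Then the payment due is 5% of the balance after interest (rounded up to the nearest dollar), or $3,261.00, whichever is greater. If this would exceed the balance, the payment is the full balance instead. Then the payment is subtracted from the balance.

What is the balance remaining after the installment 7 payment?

$9,496.88

Installment 1: $29,647.88 +$534.00 interest = $30,181.88; pay $3,261.00 → $26,920.88
Installment 2: $26,920.88 +$485.00 interest = $27,405.88; pay $3,261.00 → $24,144.88
Installment 3: $24,144.88 +$435.00 interest = $24,579.88; pay $3,261.00 → $21,318.88
Installment 4: $21,318.88 +$384.00 interest = $21,702.88; pay $3,261.00 → $18,441.88
Installment 5: $18,441.88 +$332.00 interest = $18,773.88; pay $3,261.00 → $15,512.88
Installment 6: $15,512.88 +$280.00 interest = $15,792.88; pay $3,261.00 → $12,531.88
Installment 7: $12,531.88 +$226.00 interest = $12,757.88; pay $3,261.00 → $9,496.88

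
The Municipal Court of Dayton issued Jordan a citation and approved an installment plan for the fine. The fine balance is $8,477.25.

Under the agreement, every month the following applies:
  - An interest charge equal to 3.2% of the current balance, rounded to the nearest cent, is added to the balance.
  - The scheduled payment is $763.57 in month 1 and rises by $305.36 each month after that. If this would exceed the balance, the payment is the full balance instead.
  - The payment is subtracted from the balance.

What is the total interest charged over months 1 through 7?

Month 1: $8,477.25 +$271.27 interest = $8,748.52; pay $763.57 → $7,984.95
Month 2: $7,984.95 +$255.52 interest = $8,240.47; pay $1,068.93 → $7,171.54
Month 3: $7,171.54 +$229.49 interest = $7,401.03; pay $1,374.29 → $6,026.74
Month 4: $6,026.74 +$192.86 interest = $6,219.60; pay $1,679.65 → $4,539.95
Month 5: $4,539.95 +$145.28 interest = $4,685.23; pay $1,985.01 → $2,700.22
Month 6: $2,700.22 +$86.41 interest = $2,786.63; pay $2,290.37 → $496.26
Month 7: $496.26 +$15.88 interest = $512.14; pay $512.14 → $0.00
Total interest: $271.27 + $255.52 + $229.49 + $192.86 + $145.28 + $86.41 + $15.88 = $1,196.71

$1,196.71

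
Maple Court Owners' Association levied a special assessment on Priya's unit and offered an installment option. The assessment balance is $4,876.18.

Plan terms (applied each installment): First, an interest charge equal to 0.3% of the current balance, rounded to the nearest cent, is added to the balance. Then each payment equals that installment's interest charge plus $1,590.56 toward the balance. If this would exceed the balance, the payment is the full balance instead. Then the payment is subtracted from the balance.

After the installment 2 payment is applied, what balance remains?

Installment 1: opening $4,876.18; interest $14.63 → $4,890.81; payment $1,605.19; balance $3,285.62
Installment 2: opening $3,285.62; interest $9.86 → $3,295.48; payment $1,600.42; balance $1,695.06

$1,695.06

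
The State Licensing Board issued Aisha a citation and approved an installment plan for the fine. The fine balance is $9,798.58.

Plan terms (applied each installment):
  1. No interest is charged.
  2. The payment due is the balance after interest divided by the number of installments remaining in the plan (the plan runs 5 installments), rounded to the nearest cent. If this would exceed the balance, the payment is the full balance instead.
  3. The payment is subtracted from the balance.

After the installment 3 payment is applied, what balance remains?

$3,919.43

Installment 1: $9,798.58 − $1,959.72 → $7,838.86
Installment 2: $7,838.86 − $1,959.72 → $5,879.14
Installment 3: $5,879.14 − $1,959.71 → $3,919.43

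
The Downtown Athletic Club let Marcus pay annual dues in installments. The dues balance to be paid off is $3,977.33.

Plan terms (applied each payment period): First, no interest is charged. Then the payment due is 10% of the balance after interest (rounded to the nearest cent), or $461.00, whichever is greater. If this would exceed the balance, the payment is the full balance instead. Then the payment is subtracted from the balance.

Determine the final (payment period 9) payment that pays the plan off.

# | Opening | Payment | End bal
1 | $3,977.33 | $461.00 | $3,516.33
2 | $3,516.33 | $461.00 | $3,055.33
3 | $3,055.33 | $461.00 | $2,594.33
4 | $2,594.33 | $461.00 | $2,133.33
5 | $2,133.33 | $461.00 | $1,672.33
6 | $1,672.33 | $461.00 | $1,211.33
7 | $1,211.33 | $461.00 | $750.33
8 | $750.33 | $461.00 | $289.33
9 | $289.33 | $289.33 | $0.00

$289.33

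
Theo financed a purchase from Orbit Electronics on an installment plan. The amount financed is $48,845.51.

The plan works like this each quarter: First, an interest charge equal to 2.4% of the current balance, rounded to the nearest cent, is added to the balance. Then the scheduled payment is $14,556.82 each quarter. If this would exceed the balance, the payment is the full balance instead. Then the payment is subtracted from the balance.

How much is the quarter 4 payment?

Quarter 1: opening $48,845.51; interest $1,172.29 → $50,017.80; payment $14,556.82; balance $35,460.98
Quarter 2: opening $35,460.98; interest $851.06 → $36,312.04; payment $14,556.82; balance $21,755.22
Quarter 3: opening $21,755.22; interest $522.13 → $22,277.35; payment $14,556.82; balance $7,720.53
Quarter 4: opening $7,720.53; interest $185.29 → $7,905.82; payment $7,905.82; balance $0.00

$7,905.82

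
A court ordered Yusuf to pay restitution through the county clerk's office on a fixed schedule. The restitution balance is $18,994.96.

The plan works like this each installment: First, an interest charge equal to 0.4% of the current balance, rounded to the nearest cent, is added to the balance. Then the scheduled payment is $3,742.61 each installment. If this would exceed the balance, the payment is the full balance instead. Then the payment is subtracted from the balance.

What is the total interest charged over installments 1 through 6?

Installment 1: $18,994.96 +$75.98 interest = $19,070.94; pay $3,742.61 → $15,328.33
Installment 2: $15,328.33 +$61.31 interest = $15,389.64; pay $3,742.61 → $11,647.03
Installment 3: $11,647.03 +$46.59 interest = $11,693.62; pay $3,742.61 → $7,951.01
Installment 4: $7,951.01 +$31.80 interest = $7,982.81; pay $3,742.61 → $4,240.20
Installment 5: $4,240.20 +$16.96 interest = $4,257.16; pay $3,742.61 → $514.55
Installment 6: $514.55 +$2.06 interest = $516.61; pay $516.61 → $0.00
Total interest: $75.98 + $61.31 + $46.59 + $31.80 + $16.96 + $2.06 = $234.70

$234.70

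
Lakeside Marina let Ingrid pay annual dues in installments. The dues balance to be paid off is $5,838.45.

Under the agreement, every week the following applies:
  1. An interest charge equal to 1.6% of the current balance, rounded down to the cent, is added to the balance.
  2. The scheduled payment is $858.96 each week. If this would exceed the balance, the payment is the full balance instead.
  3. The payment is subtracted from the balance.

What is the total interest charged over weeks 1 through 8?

Week 1: $5,838.45 +$93.41 interest = $5,931.86; pay $858.96 → $5,072.90
Week 2: $5,072.90 +$81.16 interest = $5,154.06; pay $858.96 → $4,295.10
Week 3: $4,295.10 +$68.72 interest = $4,363.82; pay $858.96 → $3,504.86
Week 4: $3,504.86 +$56.07 interest = $3,560.93; pay $858.96 → $2,701.97
Week 5: $2,701.97 +$43.23 interest = $2,745.20; pay $858.96 → $1,886.24
Week 6: $1,886.24 +$30.17 interest = $1,916.41; pay $858.96 → $1,057.45
Week 7: $1,057.45 +$16.91 interest = $1,074.36; pay $858.96 → $215.40
Week 8: $215.40 +$3.44 interest = $218.84; pay $218.84 → $0.00
Total interest: $93.41 + $81.16 + $68.72 + $56.07 + $43.23 + $30.17 + $16.91 + $3.44 = $393.11

$393.11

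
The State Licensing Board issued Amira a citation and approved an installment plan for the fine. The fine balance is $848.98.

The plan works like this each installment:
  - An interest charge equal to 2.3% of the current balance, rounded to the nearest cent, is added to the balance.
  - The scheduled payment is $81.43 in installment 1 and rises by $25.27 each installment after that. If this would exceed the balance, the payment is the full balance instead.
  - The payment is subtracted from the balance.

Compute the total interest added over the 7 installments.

Installment 1: opening $848.98; interest $19.53 → $868.51; payment $81.43; balance $787.08
Installment 2: opening $787.08; interest $18.10 → $805.18; payment $106.70; balance $698.48
Installment 3: opening $698.48; interest $16.07 → $714.55; payment $131.97; balance $582.58
Installment 4: opening $582.58; interest $13.40 → $595.98; payment $157.24; balance $438.74
Installment 5: opening $438.74; interest $10.09 → $448.83; payment $182.51; balance $266.32
Installment 6: opening $266.32; interest $6.13 → $272.45; payment $207.78; balance $64.67
Installment 7: opening $64.67; interest $1.49 → $66.16; payment $66.16; balance $0.00
Total interest: $19.53 + $18.10 + $16.07 + $13.40 + $10.09 + $6.13 + $1.49 = $84.81

$84.81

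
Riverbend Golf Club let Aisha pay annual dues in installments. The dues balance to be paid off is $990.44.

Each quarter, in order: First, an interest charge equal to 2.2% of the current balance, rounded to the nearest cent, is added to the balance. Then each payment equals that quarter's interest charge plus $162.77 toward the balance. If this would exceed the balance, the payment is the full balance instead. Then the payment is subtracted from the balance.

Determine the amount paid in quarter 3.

$177.40

Quarter 1: $990.44 +$21.79 interest = $1,012.23; pay $184.56 → $827.67
Quarter 2: $827.67 +$18.21 interest = $845.88; pay $180.98 → $664.90
Quarter 3: $664.90 +$14.63 interest = $679.53; pay $177.40 → $502.13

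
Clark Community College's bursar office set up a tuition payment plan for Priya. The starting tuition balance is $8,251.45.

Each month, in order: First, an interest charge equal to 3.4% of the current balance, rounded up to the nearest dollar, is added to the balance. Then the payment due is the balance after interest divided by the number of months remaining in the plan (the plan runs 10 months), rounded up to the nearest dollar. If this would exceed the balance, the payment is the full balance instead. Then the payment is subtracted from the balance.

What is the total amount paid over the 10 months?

$9,968.45

Month 1: opening $8,251.45; interest $281.00 → $8,532.45; payment $854.00; balance $7,678.45
Month 2: opening $7,678.45; interest $262.00 → $7,940.45; payment $883.00; balance $7,057.45
Month 3: opening $7,057.45; interest $240.00 → $7,297.45; payment $913.00; balance $6,384.45
Month 4: opening $6,384.45; interest $218.00 → $6,602.45; payment $944.00; balance $5,658.45
Month 5: opening $5,658.45; interest $193.00 → $5,851.45; payment $976.00; balance $4,875.45
Month 6: opening $4,875.45; interest $166.00 → $5,041.45; payment $1,009.00; balance $4,032.45
Month 7: opening $4,032.45; interest $138.00 → $4,170.45; payment $1,043.00; balance $3,127.45
Month 8: opening $3,127.45; interest $107.00 → $3,234.45; payment $1,079.00; balance $2,155.45
Month 9: opening $2,155.45; interest $74.00 → $2,229.45; payment $1,115.00; balance $1,114.45
Month 10: opening $1,114.45; interest $38.00 → $1,152.45; payment $1,152.45; balance $0.00
Total paid: $9,968.45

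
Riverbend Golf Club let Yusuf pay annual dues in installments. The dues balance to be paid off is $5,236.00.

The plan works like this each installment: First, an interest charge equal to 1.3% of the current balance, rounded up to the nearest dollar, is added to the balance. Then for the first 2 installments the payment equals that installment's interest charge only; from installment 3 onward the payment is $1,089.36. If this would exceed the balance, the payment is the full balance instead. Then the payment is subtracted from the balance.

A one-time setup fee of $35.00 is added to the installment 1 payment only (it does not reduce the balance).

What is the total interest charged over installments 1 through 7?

$346.00

Installment 1: opening $5,236.00; interest $69.00 → $5,305.00; payment $69.00 (+ $35.00 fee); balance $5,236.00
Installment 2: opening $5,236.00; interest $69.00 → $5,305.00; payment $69.00; balance $5,236.00
Installment 3: opening $5,236.00; interest $69.00 → $5,305.00; payment $1,089.36; balance $4,215.64
Installment 4: opening $4,215.64; interest $55.00 → $4,270.64; payment $1,089.36; balance $3,181.28
Installment 5: opening $3,181.28; interest $42.00 → $3,223.28; payment $1,089.36; balance $2,133.92
Installment 6: opening $2,133.92; interest $28.00 → $2,161.92; payment $1,089.36; balance $1,072.56
Installment 7: opening $1,072.56; interest $14.00 → $1,086.56; payment $1,086.56; balance $0.00
Total interest: $69.00 + $69.00 + $69.00 + $55.00 + $42.00 + $28.00 + $14.00 = $346.00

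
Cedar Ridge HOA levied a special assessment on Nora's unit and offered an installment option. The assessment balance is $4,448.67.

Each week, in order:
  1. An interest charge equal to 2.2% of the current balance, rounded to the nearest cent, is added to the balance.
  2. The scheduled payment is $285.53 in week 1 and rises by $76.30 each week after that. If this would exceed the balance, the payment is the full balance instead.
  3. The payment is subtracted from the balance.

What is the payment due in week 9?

$606.59

Week 1: opening $4,448.67; interest $97.87 → $4,546.54; payment $285.53; balance $4,261.01
Week 2: opening $4,261.01; interest $93.74 → $4,354.75; payment $361.83; balance $3,992.92
Week 3: opening $3,992.92; interest $87.84 → $4,080.76; payment $438.13; balance $3,642.63
Week 4: opening $3,642.63; interest $80.14 → $3,722.77; payment $514.43; balance $3,208.34
Week 5: opening $3,208.34; interest $70.58 → $3,278.92; payment $590.73; balance $2,688.19
Week 6: opening $2,688.19; interest $59.14 → $2,747.33; payment $667.03; balance $2,080.30
Week 7: opening $2,080.30; interest $45.77 → $2,126.07; payment $743.33; balance $1,382.74
Week 8: opening $1,382.74; interest $30.42 → $1,413.16; payment $819.63; balance $593.53
Week 9: opening $593.53; interest $13.06 → $606.59; payment $606.59; balance $0.00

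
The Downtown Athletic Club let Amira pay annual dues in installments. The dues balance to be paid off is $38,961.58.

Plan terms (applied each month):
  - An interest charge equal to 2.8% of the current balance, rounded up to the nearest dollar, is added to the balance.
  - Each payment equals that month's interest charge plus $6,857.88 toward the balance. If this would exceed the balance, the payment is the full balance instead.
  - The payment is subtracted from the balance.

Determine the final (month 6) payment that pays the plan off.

$4,803.18

# | Opening | Interest | Payment | End bal
1 | $38,961.58 | $1,091.00 | $7,948.88 | $32,103.70
2 | $32,103.70 | $899.00 | $7,756.88 | $25,245.82
3 | $25,245.82 | $707.00 | $7,564.88 | $18,387.94
4 | $18,387.94 | $515.00 | $7,372.88 | $11,530.06
5 | $11,530.06 | $323.00 | $7,180.88 | $4,672.18
6 | $4,672.18 | $131.00 | $4,803.18 | $0.00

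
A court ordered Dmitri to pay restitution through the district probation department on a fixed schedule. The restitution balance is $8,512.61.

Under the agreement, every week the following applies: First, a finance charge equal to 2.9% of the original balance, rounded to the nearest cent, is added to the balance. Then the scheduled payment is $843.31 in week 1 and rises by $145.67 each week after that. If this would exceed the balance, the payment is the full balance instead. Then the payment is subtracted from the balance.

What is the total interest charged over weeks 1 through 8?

Week 1: opening $8,512.61; interest $246.87 → $8,759.48; payment $843.31; balance $7,916.17
Week 2: opening $7,916.17; interest $246.87 → $8,163.04; payment $988.98; balance $7,174.06
Week 3: opening $7,174.06; interest $246.87 → $7,420.93; payment $1,134.65; balance $6,286.28
Week 4: opening $6,286.28; interest $246.87 → $6,533.15; payment $1,280.32; balance $5,252.83
Week 5: opening $5,252.83; interest $246.87 → $5,499.70; payment $1,425.99; balance $4,073.71
Week 6: opening $4,073.71; interest $246.87 → $4,320.58; payment $1,571.66; balance $2,748.92
Week 7: opening $2,748.92; interest $246.87 → $2,995.79; payment $1,717.33; balance $1,278.46
Week 8: opening $1,278.46; interest $246.87 → $1,525.33; payment $1,525.33; balance $0.00
Total interest: $246.87 + $246.87 + $246.87 + $246.87 + $246.87 + $246.87 + $246.87 + $246.87 = $1,974.96

$1,974.96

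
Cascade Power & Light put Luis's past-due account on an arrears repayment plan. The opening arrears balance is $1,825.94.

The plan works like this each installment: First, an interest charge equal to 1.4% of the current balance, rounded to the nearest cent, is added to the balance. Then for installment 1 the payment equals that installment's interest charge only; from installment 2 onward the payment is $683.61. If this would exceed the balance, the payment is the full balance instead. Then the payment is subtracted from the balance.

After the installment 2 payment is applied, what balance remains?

Installment 1: opening $1,825.94; interest $25.56 → $1,851.50; payment $25.56; balance $1,825.94
Installment 2: opening $1,825.94; interest $25.56 → $1,851.50; payment $683.61; balance $1,167.89

$1,167.89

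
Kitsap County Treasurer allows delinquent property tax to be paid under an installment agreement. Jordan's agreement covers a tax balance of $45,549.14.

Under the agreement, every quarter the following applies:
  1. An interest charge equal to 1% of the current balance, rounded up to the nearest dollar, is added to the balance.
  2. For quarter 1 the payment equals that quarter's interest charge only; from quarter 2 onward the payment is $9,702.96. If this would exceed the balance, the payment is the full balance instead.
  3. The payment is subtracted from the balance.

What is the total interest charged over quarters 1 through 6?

Quarter 1: opening $45,549.14; interest $456.00 → $46,005.14; payment $456.00; balance $45,549.14
Quarter 2: opening $45,549.14; interest $456.00 → $46,005.14; payment $9,702.96; balance $36,302.18
Quarter 3: opening $36,302.18; interest $364.00 → $36,666.18; payment $9,702.96; balance $26,963.22
Quarter 4: opening $26,963.22; interest $270.00 → $27,233.22; payment $9,702.96; balance $17,530.26
Quarter 5: opening $17,530.26; interest $176.00 → $17,706.26; payment $9,702.96; balance $8,003.30
Quarter 6: opening $8,003.30; interest $81.00 → $8,084.30; payment $8,084.30; balance $0.00
Total interest: $456.00 + $456.00 + $364.00 + $270.00 + $176.00 + $81.00 = $1,803.00

$1,803.00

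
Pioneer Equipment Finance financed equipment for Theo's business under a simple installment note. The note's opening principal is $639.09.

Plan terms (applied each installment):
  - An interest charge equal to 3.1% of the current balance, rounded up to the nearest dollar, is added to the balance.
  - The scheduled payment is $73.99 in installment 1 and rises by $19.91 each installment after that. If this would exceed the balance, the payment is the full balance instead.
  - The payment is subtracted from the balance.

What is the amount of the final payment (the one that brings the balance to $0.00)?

$153.04

Installment 1: $639.09 +$20.00 interest = $659.09; pay $73.99 → $585.10
Installment 2: $585.10 +$19.00 interest = $604.10; pay $93.90 → $510.20
Installment 3: $510.20 +$16.00 interest = $526.20; pay $113.81 → $412.39
Installment 4: $412.39 +$13.00 interest = $425.39; pay $133.72 → $291.67
Installment 5: $291.67 +$10.00 interest = $301.67; pay $153.63 → $148.04
Installment 6: $148.04 +$5.00 interest = $153.04; pay $153.04 → $0.00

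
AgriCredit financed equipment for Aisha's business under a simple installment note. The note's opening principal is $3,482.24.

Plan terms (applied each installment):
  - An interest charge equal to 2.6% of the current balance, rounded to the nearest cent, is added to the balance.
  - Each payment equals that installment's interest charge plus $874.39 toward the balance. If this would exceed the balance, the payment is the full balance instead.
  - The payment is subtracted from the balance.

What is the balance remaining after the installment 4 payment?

$0.00

Installment 1: $3,482.24 +$90.54 interest = $3,572.78; pay $964.93 → $2,607.85
Installment 2: $2,607.85 +$67.80 interest = $2,675.65; pay $942.19 → $1,733.46
Installment 3: $1,733.46 +$45.07 interest = $1,778.53; pay $919.46 → $859.07
Installment 4: $859.07 +$22.34 interest = $881.41; pay $881.41 → $0.00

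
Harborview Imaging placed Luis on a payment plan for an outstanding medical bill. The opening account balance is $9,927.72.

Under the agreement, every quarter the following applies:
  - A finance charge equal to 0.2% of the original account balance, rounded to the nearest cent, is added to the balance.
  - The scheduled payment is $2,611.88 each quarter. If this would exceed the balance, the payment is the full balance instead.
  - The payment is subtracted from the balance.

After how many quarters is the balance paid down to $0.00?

4

Quarter 1: opening $9,927.72; interest $19.86 → $9,947.58; payment $2,611.88; balance $7,335.70
Quarter 2: opening $7,335.70; interest $19.86 → $7,355.56; payment $2,611.88; balance $4,743.68
Quarter 3: opening $4,743.68; interest $19.86 → $4,763.54; payment $2,611.88; balance $2,151.66
Quarter 4: opening $2,151.66; interest $19.86 → $2,171.52; payment $2,171.52; balance $0.00
Balance reaches $0.00 in quarter 4.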